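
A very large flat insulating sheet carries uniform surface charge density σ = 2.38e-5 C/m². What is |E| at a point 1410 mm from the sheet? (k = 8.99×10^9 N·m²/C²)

The symmetry is planar: E is normal to the sheet and the same magnitude on both sides. Take a pillbox straddling the sheet with end-cap area A.
Only the two end caps contribute flux: Φ = 2EA. With Q_enc = σA, Gauss's law gives E = |σ|/(2ε₀).
E = 2πk|σ| = 2π(8.99×10^9)(2.38×10^-5) = 1.34e6 N/C.

E = 1.34e6 N/C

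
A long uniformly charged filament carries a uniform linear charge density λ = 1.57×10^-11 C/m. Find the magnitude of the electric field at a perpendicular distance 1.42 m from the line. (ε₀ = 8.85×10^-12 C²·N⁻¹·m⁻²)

Choose a coaxial cylinder of radius r = 1.42 m (arbitrary length L) as the Gaussian surface.
Q_enc = λL, so λ_enc = 1.57×10^-11 C/m.
Since E is radial and uniform over the curved surface, Φ = E·2πrL = Q_enc/ε₀ = λ_enc L/ε₀.
E = |λ_enc|/(2πε₀r) = (1.57e-11)/(2π·8.85×10^-12·1.42) = 0.199 N/C.

0.199 N/C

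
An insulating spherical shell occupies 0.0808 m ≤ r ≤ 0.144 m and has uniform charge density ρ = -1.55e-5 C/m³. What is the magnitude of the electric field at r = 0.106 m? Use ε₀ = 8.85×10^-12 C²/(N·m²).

3.45×10^4 N/C

Take a concentric spherical Gaussian surface of radius r = 0.106 m (within the shell material, 0.0808 m < r < 0.144 m).
Enclosed charge is the volume from a to r: Q_enc = (4π/3)ρ(r³ − a³) = -4.308×10^-8 C.
By Gauss's law, ∮E·dA = E·4πr² = Q_enc/ε₀.
E = |Q_enc|/(4πε₀r²) = (4.308×10^-8)/(4π·8.85×10^-12·(0.106)²) = 3.45e4 N/C.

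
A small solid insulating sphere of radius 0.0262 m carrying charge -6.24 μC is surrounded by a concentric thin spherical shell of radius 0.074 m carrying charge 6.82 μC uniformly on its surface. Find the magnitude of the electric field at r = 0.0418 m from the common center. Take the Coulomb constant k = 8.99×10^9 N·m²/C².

Use a concentric Gaussian sphere at r = 0.0418 m (between the bodies, 0.0262 m < r < 0.074 m).
Only the inner charge is enclosed; the outer shell contributes nothing inside itself. Q_enc = -6.24 μC = -6.24e-6 C.
Gauss's law: E·4πr² = Q_enc/ε₀.
E = k|Q_enc|/r² = (8.99×10^9)(6.24e-6)/(0.0418)² = 3.21×10^7 N/C.

|E| ≈ 3.21×10^7 N/C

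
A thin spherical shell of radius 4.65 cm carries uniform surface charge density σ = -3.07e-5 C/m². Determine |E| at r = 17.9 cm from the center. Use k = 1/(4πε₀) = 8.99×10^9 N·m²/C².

E = 2.34×10^5 N/C

By spherical symmetry E is radial; choose a Gaussian sphere of radius r = 17.9 cm (r > 4.65 cm).
The entire shell is enclosed: Q_enc = σ·4πR² = (-3.07e-5)·4π·(0.0465)² = -8.342e-7 C.
Gauss's law: E·4πr² = Q_enc/ε₀.
E = k|Q_enc|/r² = (8.99×10^9)(8.342×10^-7)/(0.179)² = 2.34e5 N/C.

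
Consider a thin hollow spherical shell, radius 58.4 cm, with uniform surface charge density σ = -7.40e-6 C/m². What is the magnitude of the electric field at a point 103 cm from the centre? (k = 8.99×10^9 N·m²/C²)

Symmetry ⇒ E = E(r) r̂. Gaussian sphere of radius r = 103 cm (r > 58.4 cm).
The entire shell is enclosed: Q_enc = σ·4πR² = (-7.40×10^-6)·4π·(0.584)² = -3.172×10^-5 C.
Applying ∮E·dA = Q_enc/ε₀ with Φ = E(4πr²):
E = k|Q_enc|/r² = (8.99×10^9)(3.172×10^-5)/(1.03)² = 2.69×10^5 N/C.

E ≈ 2.69e5 N/C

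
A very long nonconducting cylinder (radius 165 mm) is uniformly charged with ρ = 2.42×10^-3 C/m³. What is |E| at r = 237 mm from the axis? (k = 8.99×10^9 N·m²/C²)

1.57×10^7 N/C

Coaxial Gaussian cylinder, radius r = 237 mm, length L (r > 165 mm, full cross-section enclosed).
λ_enc = ρ·πR² = (2.42×10^-3)π(0.165)² = 2.07×10^-4 C/m.
Applying ∮E·dA = Q_enc/ε₀ with the end caps contributing no flux:
E = 2k|λ_enc|/r = 2(8.99×10^9)(2.07×10^-4)/(0.237) = 1.57e7 N/C.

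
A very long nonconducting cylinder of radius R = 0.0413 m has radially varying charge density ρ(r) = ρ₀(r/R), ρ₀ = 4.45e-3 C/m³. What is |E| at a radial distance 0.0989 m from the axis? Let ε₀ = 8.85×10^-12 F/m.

|E| = 2.89×10^6 N/C

By cylindrical symmetry E is radial; use a coaxial Gaussian cylinder of radius 0.0989 m and length L (r > R, full charge per length enclosed).
λ_enc = 2π ∫₀^R ρ₀(r'/R)^1 r' dr' = 2πρ₀R²/3 = 1.59e-5 C/m.
Applying ∮E·dA = Q_enc/ε₀ with the end caps contributing no flux:
E = |λ_enc|/(2πε₀r) = (1.59×10^-5)/(2π·8.85×10^-12·0.0989) = 2.89×10^6 N/C.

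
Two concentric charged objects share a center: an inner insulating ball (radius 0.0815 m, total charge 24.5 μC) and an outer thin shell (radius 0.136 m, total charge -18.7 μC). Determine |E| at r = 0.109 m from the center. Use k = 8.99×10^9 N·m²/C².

Use a concentric Gaussian sphere at r = 0.109 m (between the bodies, 0.0815 m < r < 0.136 m).
The shell at 0.136 m lies outside the Gaussian surface, so Q_enc = 24.5 μC = 2.45×10^-5 C.
By Gauss's law, ∮E·dA = E·4πr² = Q_enc/ε₀.
E = k|Q_enc|/r² = (8.99×10^9)(2.45×10^-5)/(0.109)² = 1.85e7 N/C.

|E| = 1.85×10^7 V/m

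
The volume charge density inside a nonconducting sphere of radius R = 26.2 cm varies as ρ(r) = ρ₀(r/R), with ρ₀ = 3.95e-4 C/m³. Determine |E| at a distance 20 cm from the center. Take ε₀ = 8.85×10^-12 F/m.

E ≈ 1.70×10^6 N/C

Symmetry ⇒ E = E(r) r̂. Gaussian sphere of radius r = 20 cm (r < R).
Q_enc = ∫₀^r ρ(r')·4πr'² dr' = (4πρ₀/R) ∫₀^r r'^3 dr' = 4πρ₀ r^4/(4·R) = 7.578×10^-6 C.
Applying ∮E·dA = Q_enc/ε₀ with Φ = E(4πr²):
E = |Q_enc|/(4πε₀r²) = (7.578e-6)/(4π·8.85×10^-12·(0.2)²) = 1.70×10^6 N/C.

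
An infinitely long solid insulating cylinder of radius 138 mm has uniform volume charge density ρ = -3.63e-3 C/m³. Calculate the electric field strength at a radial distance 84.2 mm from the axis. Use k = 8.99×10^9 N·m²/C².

E = 1.73×10^7 V/m

Choose a coaxial cylinder of radius r = 84.2 mm (arbitrary length L) as the Gaussian surface (r < R).
Charge inside radius r per length L is ρ·πr²·L, so λ_enc = ρπr² = -8.085×10^-5 C/m.
Applying ∮E·dA = Q_enc/ε₀ with the end caps contributing no flux:
E = 2k|λ_enc|/r = 2(8.99×10^9)(8.085e-5)/(0.0842) = 1.73×10^7 N/C.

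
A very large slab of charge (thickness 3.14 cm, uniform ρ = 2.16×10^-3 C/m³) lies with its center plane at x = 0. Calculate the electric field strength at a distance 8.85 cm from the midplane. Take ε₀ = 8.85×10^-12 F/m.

|E| = 3.83×10^6 N/C

The point |x| = 8.85 cm lies outside the slab (half-thickness 0.0157 m). A symmetric pillbox spanning the full slab encloses Q_enc = ρ·d·A.
Flux = 2EA ⇒ E = |ρ|d/(2ε₀), independent of distance outside.
E = (2.16e-3)(0.0314)/(2·8.85×10^-12) = 3.83×10^6 N/C.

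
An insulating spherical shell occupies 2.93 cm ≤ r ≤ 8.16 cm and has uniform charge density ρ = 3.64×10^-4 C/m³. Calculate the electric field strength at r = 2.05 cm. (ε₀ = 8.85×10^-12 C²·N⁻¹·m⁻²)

|E| = 0 N/C

Symmetry ⇒ E = E(r) r̂. Gaussian sphere of radius r = 2.05 cm (r < 2.93 cm, inside the empty cavity).
No charge is enclosed, so by Gauss's law E·4πr² = 0 ⇒ E = 0.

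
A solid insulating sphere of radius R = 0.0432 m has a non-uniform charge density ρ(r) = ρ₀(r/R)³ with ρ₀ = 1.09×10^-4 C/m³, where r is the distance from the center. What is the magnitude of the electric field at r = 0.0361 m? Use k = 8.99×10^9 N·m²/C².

|E| = 4.32e4 V/m

Use a concentric Gaussian sphere at r = 0.0361 m (r < R).
Integrate the density: Q_enc = 4π ∫₀^r ρ₀(r'/R)^3 r'² dr' = 4πρ₀ r^6/(6·R³) = 6.267×10^-9 C.
Applying ∮E·dA = Q_enc/ε₀ with Φ = E(4πr²):
E = k|Q_enc|/r² = (8.99×10^9)(6.267×10^-9)/(0.0361)² = 4.32×10^4 N/C.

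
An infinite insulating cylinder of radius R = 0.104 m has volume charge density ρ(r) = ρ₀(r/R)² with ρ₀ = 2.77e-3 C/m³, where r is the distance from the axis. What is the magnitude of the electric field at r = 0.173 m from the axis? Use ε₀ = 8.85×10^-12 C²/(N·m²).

Choose a coaxial cylinder of radius r = 0.173 m (arbitrary length L) as the Gaussian surface (r > R, full charge per length enclosed).
λ_enc = 2π ∫₀^R ρ₀(r'/R)^2 r' dr' = 2πρ₀R²/4 = 4.706×10^-5 C/m.
Gauss's law: E·2πrL = λ_enc L/ε₀.
E = |λ_enc|/(2πε₀r) = (4.706×10^-5)/(2π·8.85×10^-12·0.173) = 4.89e6 N/C.

E = 4.89×10^6 N/C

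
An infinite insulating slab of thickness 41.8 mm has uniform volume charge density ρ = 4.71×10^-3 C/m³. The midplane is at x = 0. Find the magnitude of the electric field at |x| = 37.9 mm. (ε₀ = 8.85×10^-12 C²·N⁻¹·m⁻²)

The point |x| = 37.9 mm lies outside the slab (half-thickness 0.0209 m). A symmetric pillbox spanning the full slab encloses Q_enc = ρ·d·A.
Flux = 2EA ⇒ E = |ρ|d/(2ε₀), independent of distance outside.
E = (4.71e-3)(0.0418)/(2·8.85×10^-12) = 1.11×10^7 N/C.

|E| = 1.11×10^7 V/m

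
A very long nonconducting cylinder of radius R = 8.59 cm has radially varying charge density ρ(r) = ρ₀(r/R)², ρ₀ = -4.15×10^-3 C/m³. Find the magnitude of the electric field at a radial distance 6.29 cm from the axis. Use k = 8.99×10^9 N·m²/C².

Coaxial Gaussian cylinder, radius r = 6.29 cm, length L (r < R).
λ_enc = ∫₀^r ρ(r')·2πr' dr' = (2πρ₀/R²)·r^4/4 = -1.383×10^-5 C/m.
Applying ∮E·dA = Q_enc/ε₀ with the end caps contributing no flux:
E = 2k|λ_enc|/r = 2(8.99×10^9)(1.383×10^-5)/(0.0629) = 3.95×10^6 N/C.

|E| ≈ 3.95×10^6 V/m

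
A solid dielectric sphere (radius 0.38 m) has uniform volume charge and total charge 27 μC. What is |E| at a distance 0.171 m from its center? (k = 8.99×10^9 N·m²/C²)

Use a concentric Gaussian sphere at r = 0.171 m (r < R).
For a uniform sphere the enclosed fraction is (r/R)³, so Q_enc = (27 μC)(0.171/0.38)³ = 2.46×10^-6 C.
Applying ∮E·dA = Q_enc/ε₀ with Φ = E(4πr²):
E = k|Q_enc|/r² = (8.99×10^9)(2.46×10^-6)/(0.171)² = 7.56×10^5 N/C.

|E| = 7.56e5 V/m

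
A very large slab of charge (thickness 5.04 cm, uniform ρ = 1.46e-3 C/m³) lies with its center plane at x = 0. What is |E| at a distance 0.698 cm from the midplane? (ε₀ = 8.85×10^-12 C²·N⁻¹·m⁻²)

By symmetry E is perpendicular to the slab. A Gaussian pillbox from −0.698 cm to +0.698 cm (face area A) lies entirely within the slab.
Q_enc = ρ·(2x)·A and flux = 2EA, so 2EA = 2ρxA/ε₀ ⇒ E = |ρ|x/ε₀.
E = (1.46×10^-3)(0.00698)/(8.85×10^-12) = 1.15×10^6 N/C.

|E| ≈ 1.15×10^6 N/C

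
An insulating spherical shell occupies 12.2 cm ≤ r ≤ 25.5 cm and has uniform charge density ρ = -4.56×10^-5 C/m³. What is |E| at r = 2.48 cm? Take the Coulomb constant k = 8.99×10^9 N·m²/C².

Take a concentric spherical Gaussian surface of radius r = 2.48 cm (r < 12.2 cm, inside the empty cavity).
No charge is enclosed, so by Gauss's law E·4πr² = 0 ⇒ E = 0.

|E| = 0 N/C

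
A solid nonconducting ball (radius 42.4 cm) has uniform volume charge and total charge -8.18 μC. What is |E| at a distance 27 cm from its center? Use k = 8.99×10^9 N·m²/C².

By spherical symmetry E is radial; choose a Gaussian sphere of radius r = 27 cm (r < R).
Only the charge within r is enclosed: Q_enc = Q·(r/R)³ = (-8.18 μC)·(27 cm/42.4 cm)³ = -2.112e-6 C.
By Gauss's law, ∮E·dA = E·4πr² = Q_enc/ε₀.
E = k|Q_enc|/r² = (8.99×10^9)(2.112×10^-6)/(0.27)² = 2.60e5 N/C.

|E| ≈ 2.60e5 V/m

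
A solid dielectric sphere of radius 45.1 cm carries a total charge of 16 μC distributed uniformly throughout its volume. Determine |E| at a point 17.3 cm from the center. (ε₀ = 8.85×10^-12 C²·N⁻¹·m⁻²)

E ≈ 2.71e5 N/C

Take a concentric spherical Gaussian surface of radius r = 17.3 cm (r < R).
Only the charge within r is enclosed: Q_enc = Q·(r/R)³ = (16 μC)·(17.3 cm/45.1 cm)³ = 9.031×10^-7 C.
By Gauss's law, ∮E·dA = E·4πr² = Q_enc/ε₀.
E = |Q_enc|/(4πε₀r²) = (9.031×10^-7)/(4π·8.85×10^-12·(0.173)²) = 2.71×10^5 N/C.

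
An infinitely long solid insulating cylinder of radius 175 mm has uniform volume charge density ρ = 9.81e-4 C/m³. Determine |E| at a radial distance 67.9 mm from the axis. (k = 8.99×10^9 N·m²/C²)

By cylindrical symmetry E is radial; use a coaxial Gaussian cylinder of radius 67.9 mm and length L (r < R).
Enclosed charge per unit length: λ_enc = ρ·πr² = (9.81e-4)π(0.0679)² = 1.421e-5 C/m.
Gauss's law: E·2πrL = λ_enc L/ε₀.
E = 2k|λ_enc|/r = 2(8.99×10^9)(1.421e-5)/(0.0679) = 3.76e6 N/C.

|E| ≈ 3.76e6 N/C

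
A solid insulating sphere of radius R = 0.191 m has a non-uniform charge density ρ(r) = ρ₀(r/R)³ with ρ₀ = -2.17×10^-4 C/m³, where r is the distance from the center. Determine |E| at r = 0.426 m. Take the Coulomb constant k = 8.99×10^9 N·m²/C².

E = 1.57×10^5 N/C

Symmetry ⇒ E = E(r) r̂. Gaussian sphere of radius r = 0.426 m (r > R, all charge enclosed).
Q_enc = 4π ∫₀^R ρ₀(r'/R)^3 r'² dr' = 4πρ₀R³/6 = -3.167e-6 C.
Gauss's law: E·4πr² = Q_enc/ε₀.
E = k|Q_enc|/r² = (8.99×10^9)(3.167e-6)/(0.426)² = 1.57×10^5 N/C.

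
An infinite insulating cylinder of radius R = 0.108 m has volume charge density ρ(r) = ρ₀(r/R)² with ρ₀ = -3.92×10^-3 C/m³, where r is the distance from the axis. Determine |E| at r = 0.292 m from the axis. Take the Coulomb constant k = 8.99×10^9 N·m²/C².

E = 4.42×10^6 V/m

Take a coaxial cylindrical Gaussian surface of radius r = 0.292 m and length L (r > R, full charge per length enclosed).
λ_enc = 2π ∫₀^R ρ₀(r'/R)^2 r' dr' = 2πρ₀R²/4 = -7.182×10^-5 C/m.
By Gauss's law (flux through the curved wall only), E·2πrL = λ_enc L/ε₀.
E = 2k|λ_enc|/r = 2(8.99×10^9)(7.182×10^-5)/(0.292) = 4.42×10^6 N/C.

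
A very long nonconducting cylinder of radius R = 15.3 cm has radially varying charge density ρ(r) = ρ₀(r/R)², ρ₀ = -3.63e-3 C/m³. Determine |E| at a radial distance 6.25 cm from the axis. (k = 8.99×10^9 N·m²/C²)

By cylindrical symmetry E is radial; use a coaxial Gaussian cylinder of radius 6.25 cm and length L (r < R).
Integrating ρ over the cross-section to radius r: λ_enc = (2πρ₀/R²) ∫₀^r r'^3 dr' = 2πρ₀ r^4/(4·R²) = -3.717×10^-6 C/m.
By Gauss's law (flux through the curved wall only), E·2πrL = λ_enc L/ε₀.
E = 2k|λ_enc|/r = 2(8.99×10^9)(3.717×10^-6)/(0.0625) = 1.07×10^6 N/C.

|E| ≈ 1.07×10^6 N/C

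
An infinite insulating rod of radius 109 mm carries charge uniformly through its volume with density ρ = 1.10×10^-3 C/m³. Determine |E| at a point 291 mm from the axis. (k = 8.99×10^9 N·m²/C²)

2.54×10^6 N/C

Coaxial Gaussian cylinder, radius r = 291 mm, length L (r > 109 mm, full cross-section enclosed).
λ_enc = ρ·πR² = (1.10×10^-3)π(0.109)² = 4.106e-5 C/m.
By Gauss's law (flux through the curved wall only), E·2πrL = λ_enc L/ε₀.
E = 2k|λ_enc|/r = 2(8.99×10^9)(4.106×10^-5)/(0.291) = 2.54e6 N/C.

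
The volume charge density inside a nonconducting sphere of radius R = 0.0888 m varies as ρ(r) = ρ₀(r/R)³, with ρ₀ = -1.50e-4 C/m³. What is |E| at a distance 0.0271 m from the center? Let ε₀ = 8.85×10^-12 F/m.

E ≈ 2.18×10^3 N/C

Symmetry ⇒ E = E(r) r̂. Gaussian sphere of radius r = 0.0271 m (r < R).
Q_enc = ∫₀^r ρ(r')·4πr'² dr' = (4πρ₀/R³) ∫₀^r r'^5 dr' = 4πρ₀ r^6/(6·R³) = -1.777×10^-10 C.
Gauss's law: E·4πr² = Q_enc/ε₀.
E = |Q_enc|/(4πε₀r²) = (1.777×10^-10)/(4π·8.85×10^-12·(0.0271)²) = 2.18×10^3 N/C.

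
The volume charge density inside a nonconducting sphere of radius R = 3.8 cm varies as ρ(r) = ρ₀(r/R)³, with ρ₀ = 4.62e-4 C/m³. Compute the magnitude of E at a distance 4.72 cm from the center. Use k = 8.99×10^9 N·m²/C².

By spherical symmetry E is radial; choose a Gaussian sphere of radius r = 4.72 cm (r > R, all charge enclosed).
Q_enc = 4π ∫₀^R ρ₀(r'/R)^3 r'² dr' = 4πρ₀R³/6 = 5.309×10^-8 C.
Since E is radial and uniform over the Gaussian sphere, Φ = E·4πr² = Q_enc/ε₀.
E = k|Q_enc|/r² = (8.99×10^9)(5.309×10^-8)/(0.0472)² = 2.14×10^5 N/C.

|E| = 2.14×10^5 V/m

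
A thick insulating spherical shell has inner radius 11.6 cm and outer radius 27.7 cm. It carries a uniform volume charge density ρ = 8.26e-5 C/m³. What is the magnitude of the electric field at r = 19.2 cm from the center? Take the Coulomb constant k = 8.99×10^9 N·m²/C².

Use a concentric Gaussian sphere at r = 19.2 cm (within the shell material, 11.6 cm < r < 27.7 cm).
Enclosed charge is the volume from a to r: Q_enc = (4π/3)ρ(r³ − a³) = 1.909e-6 C.
Gauss's law: E·4πr² = Q_enc/ε₀.
E = k|Q_enc|/r² = (8.99×10^9)(1.909e-6)/(0.192)² = 4.66×10^5 N/C.

E ≈ 4.66e5 V/m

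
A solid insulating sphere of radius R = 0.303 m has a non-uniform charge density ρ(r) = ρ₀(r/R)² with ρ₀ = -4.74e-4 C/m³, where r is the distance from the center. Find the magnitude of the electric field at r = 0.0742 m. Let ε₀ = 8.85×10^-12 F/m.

|E| ≈ 4.77e4 V/m

Take a concentric spherical Gaussian surface of radius r = 0.0742 m (r < R).
Q_enc = ∫₀^r ρ(r')·4πr'² dr' = (4πρ₀/R²) ∫₀^r r'^4 dr' = 4πρ₀ r^5/(5·R²) = -2.918×10^-8 C.
By Gauss's law, ∮E·dA = E·4πr² = Q_enc/ε₀.
E = |Q_enc|/(4πε₀r²) = (2.918e-8)/(4π·8.85×10^-12·(0.0742)²) = 4.77e4 N/C.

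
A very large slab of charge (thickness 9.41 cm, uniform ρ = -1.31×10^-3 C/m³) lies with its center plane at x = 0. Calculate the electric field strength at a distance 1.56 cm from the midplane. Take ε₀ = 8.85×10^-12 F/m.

|E| ≈ 2.31e6 N/C

By symmetry E is perpendicular to the slab. A Gaussian pillbox from −1.56 cm to +1.56 cm (face area A) lies entirely within the slab.
Q_enc = ρ·(2x)·A and flux = 2EA, so 2EA = 2ρxA/ε₀ ⇒ E = |ρ|x/ε₀.
E = (1.31×10^-3)(0.0156)/(8.85×10^-12) = 2.31e6 N/C.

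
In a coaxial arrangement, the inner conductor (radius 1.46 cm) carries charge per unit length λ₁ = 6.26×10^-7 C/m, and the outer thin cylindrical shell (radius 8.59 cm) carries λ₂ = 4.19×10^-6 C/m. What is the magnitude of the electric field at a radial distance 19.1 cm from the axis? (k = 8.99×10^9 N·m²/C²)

Take a coaxial cylindrical Gaussian surface of radius r = 19.1 cm and length L (r > 8.59 cm, enclosing both).
λ_enc = λ₁ + λ₂ = (6.26e-7) + (4.19×10^-6) = 4.816e-6 C/m.
Gauss's law: E·2πrL = λ_enc L/ε₀.
E = 2k|λ_enc|/r = 2(8.99×10^9)(4.816×10^-6)/(0.191) = 4.53×10^5 N/C.

|E| = 4.53e5 N/C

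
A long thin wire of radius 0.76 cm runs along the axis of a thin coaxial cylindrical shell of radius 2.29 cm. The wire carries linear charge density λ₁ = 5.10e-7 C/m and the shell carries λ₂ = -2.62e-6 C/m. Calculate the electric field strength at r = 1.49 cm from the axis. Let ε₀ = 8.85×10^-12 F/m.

Take a coaxial cylindrical Gaussian surface of radius r = 1.49 cm and length L (between the conductors, 0.76 cm < r < 2.29 cm).
Only the inner wire is enclosed; the outer shell contributes nothing inside itself. λ_enc = λ₁ = 5.10×10^-7 C/m.
Since E is radial and uniform over the curved surface, Φ = E·2πrL = Q_enc/ε₀ = λ_enc L/ε₀.
E = |λ_enc|/(2πε₀r) = (5.10×10^-7)/(2π·8.85×10^-12·0.0149) = 6.16e5 N/C.

E = 6.16e5 N/C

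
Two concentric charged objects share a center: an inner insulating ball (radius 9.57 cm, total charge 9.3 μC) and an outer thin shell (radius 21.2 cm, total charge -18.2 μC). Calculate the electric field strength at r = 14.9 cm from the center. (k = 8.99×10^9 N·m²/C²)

E = 3.77×10^6 N/C

Use a concentric Gaussian sphere at r = 14.9 cm (between the bodies, 9.57 cm < r < 21.2 cm).
The shell at 21.2 cm lies outside the Gaussian surface, so Q_enc = 9.3 μC = 9.30×10^-6 C.
Applying ∮E·dA = Q_enc/ε₀ with Φ = E(4πr²):
E = k|Q_enc|/r² = (8.99×10^9)(9.30e-6)/(0.149)² = 3.77e6 N/C.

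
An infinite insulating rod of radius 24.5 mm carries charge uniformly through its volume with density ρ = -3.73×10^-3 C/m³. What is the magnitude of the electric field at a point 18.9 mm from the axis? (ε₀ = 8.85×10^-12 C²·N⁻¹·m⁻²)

|E| ≈ 3.98×10^6 N/C

Coaxial Gaussian cylinder, radius r = 18.9 mm, length L (r < R).
Charge inside radius r per length L is ρ·πr²·L, so λ_enc = ρπr² = -4.186×10^-6 C/m.
By Gauss's law (flux through the curved wall only), E·2πrL = λ_enc L/ε₀.
E = |λ_enc|/(2πε₀r) = (4.186×10^-6)/(2π·8.85×10^-12·0.0189) = 3.98×10^6 N/C.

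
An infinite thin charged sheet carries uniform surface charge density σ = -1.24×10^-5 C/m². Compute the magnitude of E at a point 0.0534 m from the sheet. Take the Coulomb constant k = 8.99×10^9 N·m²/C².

E = 7.00×10^5 V/m

Choose a cylindrical pillbox piercing the sheet, end faces (area A) parallel to it.
Flux Φ = 2EA and Q_enc = σA, so 2EA = σA/ε₀ ⇒ E = |σ|/(2ε₀), independent of distance.
E = 2πk|σ| = 2π(8.99×10^9)(1.24×10^-5) = 7.00×10^5 N/C.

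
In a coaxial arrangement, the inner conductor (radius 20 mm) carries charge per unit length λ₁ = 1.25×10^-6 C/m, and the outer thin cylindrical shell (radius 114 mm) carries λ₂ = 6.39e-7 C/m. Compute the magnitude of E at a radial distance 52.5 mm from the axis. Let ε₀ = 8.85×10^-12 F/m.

4.28×10^5 N/C

By cylindrical symmetry E is radial; use a coaxial Gaussian cylinder of radius 52.5 mm and length L (between the conductors, 20 mm < r < 114 mm).
Only the inner wire is enclosed; the outer shell contributes nothing inside itself. λ_enc = λ₁ = 1.25×10^-6 C/m.
By Gauss's law (flux through the curved wall only), E·2πrL = λ_enc L/ε₀.
E = |λ_enc|/(2πε₀r) = (1.25e-6)/(2π·8.85×10^-12·0.0525) = 4.28×10^5 N/C.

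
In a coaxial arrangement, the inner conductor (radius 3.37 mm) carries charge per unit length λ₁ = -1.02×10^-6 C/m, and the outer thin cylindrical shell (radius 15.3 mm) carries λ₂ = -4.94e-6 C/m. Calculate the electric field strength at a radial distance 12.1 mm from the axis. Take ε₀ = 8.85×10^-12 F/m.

|E| = 1.52×10^6 N/C

By cylindrical symmetry E is radial; use a coaxial Gaussian cylinder of radius 12.1 mm and length L (between the conductors, 3.37 mm < r < 15.3 mm).
The shell at 15.3 mm lies outside the Gaussian surface, so λ_enc = λ₁ = -1.02×10^-6 C/m.
By Gauss's law (flux through the curved wall only), E·2πrL = λ_enc L/ε₀.
E = |λ_enc|/(2πε₀r) = (1.02×10^-6)/(2π·8.85×10^-12·0.0121) = 1.52×10^6 N/C.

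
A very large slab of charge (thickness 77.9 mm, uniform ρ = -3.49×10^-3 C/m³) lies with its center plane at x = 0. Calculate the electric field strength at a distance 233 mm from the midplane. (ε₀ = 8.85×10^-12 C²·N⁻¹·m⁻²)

1.54×10^7 V/m

The point |x| = 233 mm lies outside the slab (half-thickness 0.03895 m). A symmetric pillbox spanning the full slab encloses Q_enc = ρ·d·A.
Flux = 2EA ⇒ E = |ρ|d/(2ε₀), independent of distance outside.
E = (3.49×10^-3)(0.0779)/(2·8.85×10^-12) = 1.54e7 N/C.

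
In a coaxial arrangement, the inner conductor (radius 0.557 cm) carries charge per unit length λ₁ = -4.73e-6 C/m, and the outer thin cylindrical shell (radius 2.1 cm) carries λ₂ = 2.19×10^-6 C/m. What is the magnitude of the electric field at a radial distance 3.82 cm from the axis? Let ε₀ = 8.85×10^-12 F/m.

E ≈ 1.20×10^6 N/C

Coaxial Gaussian cylinder, radius r = 3.82 cm, length L (r > 2.1 cm, enclosing both).
λ_enc = λ₁ + λ₂ = (-4.73×10^-6) + (2.19×10^-6) = -2.54e-6 C/m.
By Gauss's law (flux through the curved wall only), E·2πrL = λ_enc L/ε₀.
E = |λ_enc|/(2πε₀r) = (2.54×10^-6)/(2π·8.85×10^-12·0.0382) = 1.20×10^6 N/C.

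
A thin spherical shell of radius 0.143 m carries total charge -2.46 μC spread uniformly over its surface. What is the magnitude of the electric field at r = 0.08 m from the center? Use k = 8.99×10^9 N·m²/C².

|E| = 0 N/C

By spherical symmetry E is radial; choose a Gaussian sphere of radius r = 0.08 m (inside the shell, r < 0.143 m).
No charge lies within this surface, so Q_enc = 0 and Gauss's law gives E·4πr² = 0 ⇒ E = 0.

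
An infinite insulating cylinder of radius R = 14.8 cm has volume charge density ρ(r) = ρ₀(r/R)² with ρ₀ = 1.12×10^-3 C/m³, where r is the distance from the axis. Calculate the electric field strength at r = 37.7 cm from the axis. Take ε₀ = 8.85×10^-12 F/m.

Coaxial Gaussian cylinder, radius r = 37.7 cm, length L (r > R, full charge per length enclosed).
λ_enc = 2π ∫₀^R ρ₀(r'/R)^2 r' dr' = 2πρ₀R²/4 = 3.854e-5 C/m.
Since E is radial and uniform over the curved surface, Φ = E·2πrL = Q_enc/ε₀ = λ_enc L/ε₀.
E = |λ_enc|/(2πε₀r) = (3.854e-5)/(2π·8.85×10^-12·0.377) = 1.84e6 N/C.

E ≈ 1.84e6 V/m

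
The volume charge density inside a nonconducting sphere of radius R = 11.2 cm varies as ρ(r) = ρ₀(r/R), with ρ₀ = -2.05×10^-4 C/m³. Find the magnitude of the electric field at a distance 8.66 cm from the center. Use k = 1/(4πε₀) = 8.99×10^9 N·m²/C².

3.88×10^5 V/m

Take a concentric spherical Gaussian surface of radius r = 8.66 cm (r < R).
Integrate the density: Q_enc = 4π ∫₀^r ρ₀(r'/R)^1 r'² dr' = 4πρ₀ r^4/(4·R) = -3.234×10^-7 C.
By Gauss's law, ∮E·dA = E·4πr² = Q_enc/ε₀.
E = k|Q_enc|/r² = (8.99×10^9)(3.234×10^-7)/(0.0866)² = 3.88×10^5 N/C.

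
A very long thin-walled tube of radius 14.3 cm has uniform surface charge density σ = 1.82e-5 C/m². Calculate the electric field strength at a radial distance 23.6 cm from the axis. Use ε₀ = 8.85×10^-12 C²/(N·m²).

Coaxial Gaussian cylinder, radius r = 23.6 cm, length L (r > 14.3 cm).
The whole shell is enclosed: λ_enc = σ·2πR = (1.82×10^-5)·2π·(0.143) = 1.635×10^-5 C/m.
By Gauss's law (flux through the curved wall only), E·2πrL = λ_enc L/ε₀.
E = |λ_enc|/(2πε₀r) = (1.635e-5)/(2π·8.85×10^-12·0.236) = 1.25×10^6 N/C.

|E| = 1.25×10^6 N/C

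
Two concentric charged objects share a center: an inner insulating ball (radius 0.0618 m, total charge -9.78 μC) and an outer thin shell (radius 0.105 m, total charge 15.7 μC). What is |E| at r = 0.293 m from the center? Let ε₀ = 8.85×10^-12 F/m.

E = 6.20×10^5 N/C

Symmetry ⇒ E = E(r) r̂. Gaussian sphere of radius r = 0.293 m (r > 0.105 m, enclosing both).
Q_enc = (-9.78 μC) + (15.7 μC) = 5.92×10^-6 C.
By Gauss's law, ∮E·dA = E·4πr² = Q_enc/ε₀.
E = |Q_enc|/(4πε₀r²) = (5.92×10^-6)/(4π·8.85×10^-12·(0.293)²) = 6.20e5 N/C.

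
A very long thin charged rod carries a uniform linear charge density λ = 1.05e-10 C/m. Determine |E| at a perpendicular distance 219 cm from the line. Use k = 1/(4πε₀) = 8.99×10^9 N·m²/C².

Take a coaxial cylindrical Gaussian surface of radius r = 219 cm and length L.
Q_enc = λL, so λ_enc = 1.05e-10 C/m.
Gauss's law: E·2πrL = λ_enc L/ε₀.
E = 2k|λ_enc|/r = 2(8.99×10^9)(1.05×10^-10)/(2.19) = 0.862 N/C.

E ≈ 0.862 N/C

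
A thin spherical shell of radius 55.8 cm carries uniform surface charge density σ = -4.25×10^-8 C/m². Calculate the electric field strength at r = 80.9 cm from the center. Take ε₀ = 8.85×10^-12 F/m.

|E| = 2.28×10^3 N/C

Use a concentric Gaussian sphere at r = 80.9 cm (r > 55.8 cm).
The entire shell is enclosed: Q_enc = σ·4πR² = (-4.25e-8)·4π·(0.558)² = -1.663×10^-7 C.
Gauss's law: E·4πr² = Q_enc/ε₀.
E = |Q_enc|/(4πε₀r²) = (1.663e-7)/(4π·8.85×10^-12·(0.809)²) = 2.28×10^3 N/C.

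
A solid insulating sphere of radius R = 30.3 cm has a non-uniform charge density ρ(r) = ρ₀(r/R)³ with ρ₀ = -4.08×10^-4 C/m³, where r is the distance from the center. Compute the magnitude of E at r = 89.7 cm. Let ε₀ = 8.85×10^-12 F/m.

|E| = 2.66×10^5 N/C

Use a concentric Gaussian sphere at r = 89.7 cm (r > R, all charge enclosed).
Q_enc = 4π ∫₀^R ρ₀(r'/R)^3 r'² dr' = 4πρ₀R³/6 = -2.377e-5 C.
Since E is radial and uniform over the Gaussian sphere, Φ = E·4πr² = Q_enc/ε₀.
E = |Q_enc|/(4πε₀r²) = (2.377e-5)/(4π·8.85×10^-12·(0.897)²) = 2.66×10^5 N/C.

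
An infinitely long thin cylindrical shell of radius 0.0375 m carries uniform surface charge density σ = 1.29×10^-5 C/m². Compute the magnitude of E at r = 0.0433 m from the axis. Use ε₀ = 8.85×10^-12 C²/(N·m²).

By cylindrical symmetry E is radial; use a coaxial Gaussian cylinder of radius 0.0433 m and length L (r > 0.0375 m).
The whole shell is enclosed: λ_enc = σ·2πR = (1.29e-5)·2π·(0.0375) = 3.039×10^-6 C/m.
By Gauss's law (flux through the curved wall only), E·2πrL = λ_enc L/ε₀.
E = |λ_enc|/(2πε₀r) = (3.039×10^-6)/(2π·8.85×10^-12·0.0433) = 1.26e6 N/C.

E ≈ 1.26×10^6 N/C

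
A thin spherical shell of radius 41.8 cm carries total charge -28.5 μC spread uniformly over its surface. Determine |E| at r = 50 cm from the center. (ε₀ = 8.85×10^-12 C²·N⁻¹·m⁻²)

E ≈ 1.03×10^6 N/C

By spherical symmetry E is radial; choose a Gaussian sphere of radius r = 50 cm (r > 41.8 cm).
The entire shell is enclosed: Q_enc = -2.85×10^-5 C.
Since E is radial and uniform over the Gaussian sphere, Φ = E·4πr² = Q_enc/ε₀.
E = |Q_enc|/(4πε₀r²) = (2.85×10^-5)/(4π·8.85×10^-12·(0.5)²) = 1.03×10^6 N/C.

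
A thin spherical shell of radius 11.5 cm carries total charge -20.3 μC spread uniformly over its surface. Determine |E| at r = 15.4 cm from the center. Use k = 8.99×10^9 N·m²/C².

|E| ≈ 7.70×10^6 V/m

By spherical symmetry E is radial; choose a Gaussian sphere of radius r = 15.4 cm (r > 11.5 cm).
The entire shell is enclosed: Q_enc = -2.03×10^-5 C.
Applying ∮E·dA = Q_enc/ε₀ with Φ = E(4πr²):
E = k|Q_enc|/r² = (8.99×10^9)(2.03×10^-5)/(0.154)² = 7.70×10^6 N/C.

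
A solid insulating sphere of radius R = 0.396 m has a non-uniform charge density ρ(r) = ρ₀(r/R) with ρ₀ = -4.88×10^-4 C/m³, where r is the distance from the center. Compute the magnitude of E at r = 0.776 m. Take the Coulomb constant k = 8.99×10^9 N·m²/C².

1.42×10^6 N/C

By spherical symmetry E is radial; choose a Gaussian sphere of radius r = 0.776 m (r > R, all charge enclosed).
Q_enc = 4π ∫₀^R ρ₀(r'/R)^1 r'² dr' = 4πρ₀R³/4 = -9.52e-5 C.
Applying ∮E·dA = Q_enc/ε₀ with Φ = E(4πr²):
E = k|Q_enc|/r² = (8.99×10^9)(9.52e-5)/(0.776)² = 1.42×10^6 N/C.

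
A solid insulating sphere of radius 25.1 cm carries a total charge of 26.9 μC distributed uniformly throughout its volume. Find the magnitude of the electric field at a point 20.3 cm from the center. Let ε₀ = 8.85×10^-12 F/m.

E = 3.11×10^6 N/C

Use a concentric Gaussian sphere at r = 20.3 cm (r < R).
For a uniform sphere the enclosed fraction is (r/R)³, so Q_enc = (26.9 μC)(0.203/0.251)³ = 1.423e-5 C.
Applying ∮E·dA = Q_enc/ε₀ with Φ = E(4πr²):
E = |Q_enc|/(4πε₀r²) = (1.423e-5)/(4π·8.85×10^-12·(0.203)²) = 3.11e6 N/C.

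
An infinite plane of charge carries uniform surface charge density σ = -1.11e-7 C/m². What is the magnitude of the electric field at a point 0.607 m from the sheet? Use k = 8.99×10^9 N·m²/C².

The symmetry is planar: E is normal to the sheet and the same magnitude on both sides. Take a pillbox straddling the sheet with end-cap area A.
Only the two end caps contribute flux: Φ = 2EA. With Q_enc = σA, Gauss's law gives E = |σ|/(2ε₀).
E = 2πk|σ| = 2π(8.99×10^9)(1.11e-7) = 6.27×10^3 N/C.

E ≈ 6.27×10^3 V/m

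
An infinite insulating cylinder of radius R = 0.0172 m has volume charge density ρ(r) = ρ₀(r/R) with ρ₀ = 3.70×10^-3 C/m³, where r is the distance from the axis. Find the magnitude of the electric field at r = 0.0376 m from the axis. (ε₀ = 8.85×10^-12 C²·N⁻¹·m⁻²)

|E| = 1.10×10^6 N/C

Coaxial Gaussian cylinder, radius r = 0.0376 m, length L (r > R, full charge per length enclosed).
λ_enc = 2π ∫₀^R ρ₀(r'/R)^1 r' dr' = 2πρ₀R²/3 = 2.293e-6 C/m.
Since E is radial and uniform over the curved surface, Φ = E·2πrL = Q_enc/ε₀ = λ_enc L/ε₀.
E = |λ_enc|/(2πε₀r) = (2.293×10^-6)/(2π·8.85×10^-12·0.0376) = 1.10×10^6 N/C.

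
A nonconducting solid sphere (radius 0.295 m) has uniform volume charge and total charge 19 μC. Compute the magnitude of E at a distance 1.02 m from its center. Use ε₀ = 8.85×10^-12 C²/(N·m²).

Symmetry ⇒ E = E(r) r̂. Gaussian sphere of radius r = 1.02 m (r > R, so the entire charge is enclosed).
Q_enc = 19 μC = 1.90×10^-5 C.
By Gauss's law, ∮E·dA = E·4πr² = Q_enc/ε₀.
E = |Q_enc|/(4πε₀r²) = (1.90×10^-5)/(4π·8.85×10^-12·(1.02)²) = 1.64×10^5 N/C.

|E| ≈ 1.64×10^5 N/C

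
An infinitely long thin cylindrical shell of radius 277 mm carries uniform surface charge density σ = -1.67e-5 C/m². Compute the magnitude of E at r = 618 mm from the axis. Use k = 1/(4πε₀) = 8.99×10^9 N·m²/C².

E ≈ 8.46×10^5 V/m

Take a coaxial cylindrical Gaussian surface of radius r = 618 mm and length L (r > 277 mm).
The whole shell is enclosed: λ_enc = σ·2πR = (-1.67e-5)·2π·(0.277) = -2.907×10^-5 C/m.
Applying ∮E·dA = Q_enc/ε₀ with the end caps contributing no flux:
E = 2k|λ_enc|/r = 2(8.99×10^9)(2.907e-5)/(0.618) = 8.46×10^5 N/C.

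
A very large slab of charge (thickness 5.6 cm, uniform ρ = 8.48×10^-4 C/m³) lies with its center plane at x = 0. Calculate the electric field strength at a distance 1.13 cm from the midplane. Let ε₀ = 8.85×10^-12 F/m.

By symmetry E is perpendicular to the slab. A Gaussian pillbox from −1.13 cm to +1.13 cm (face area A) lies entirely within the slab.
Q_enc = ρ·(2x)·A and flux = 2EA, so 2EA = 2ρxA/ε₀ ⇒ E = |ρ|x/ε₀.
E = (8.48×10^-4)(0.0113)/(8.85×10^-12) = 1.08e6 N/C.

E ≈ 1.08×10^6 N/C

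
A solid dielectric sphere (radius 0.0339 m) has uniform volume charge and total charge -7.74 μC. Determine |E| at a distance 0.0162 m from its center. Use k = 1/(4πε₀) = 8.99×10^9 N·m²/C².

|E| = 2.89×10^7 V/m

By spherical symmetry E is radial; choose a Gaussian sphere of radius r = 0.0162 m (r < R).
For a uniform sphere the enclosed fraction is (r/R)³, so Q_enc = (-7.74 μC)(0.0162/0.0339)³ = -8.447×10^-7 C.
By Gauss's law, ∮E·dA = E·4πr² = Q_enc/ε₀.
E = k|Q_enc|/r² = (8.99×10^9)(8.447e-7)/(0.0162)² = 2.89×10^7 N/C.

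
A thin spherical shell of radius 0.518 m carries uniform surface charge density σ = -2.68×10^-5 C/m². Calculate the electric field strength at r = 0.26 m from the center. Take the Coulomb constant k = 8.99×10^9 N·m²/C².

E = 0 (no enclosed charge)

Symmetry ⇒ E = E(r) r̂. Gaussian sphere of radius r = 0.26 m (inside the shell, r < 0.518 m).
All the charge is outside the Gaussian surface: Q_enc = 0, hence E = 0 everywhere inside the shell.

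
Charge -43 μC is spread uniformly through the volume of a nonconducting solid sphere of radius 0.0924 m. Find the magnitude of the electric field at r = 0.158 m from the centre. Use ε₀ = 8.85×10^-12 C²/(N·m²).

|E| = 1.55e7 N/C

By spherical symmetry E is radial; choose a Gaussian sphere of radius r = 0.158 m (r > R, so the entire charge is enclosed).
Q_enc = -43 μC = -4.30e-5 C.
Gauss's law: E·4πr² = Q_enc/ε₀.
E = |Q_enc|/(4πε₀r²) = (4.30×10^-5)/(4π·8.85×10^-12·(0.158)²) = 1.55×10^7 N/C.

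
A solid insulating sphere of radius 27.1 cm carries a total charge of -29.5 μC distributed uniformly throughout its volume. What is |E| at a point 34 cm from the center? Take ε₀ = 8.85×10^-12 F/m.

Symmetry ⇒ E = E(r) r̂. Gaussian sphere of radius r = 34 cm (r > R, so the entire charge is enclosed).
Q_enc = -29.5 μC = -2.95e-5 C.
Gauss's law: E·4πr² = Q_enc/ε₀.
E = |Q_enc|/(4πε₀r²) = (2.95×10^-5)/(4π·8.85×10^-12·(0.34)²) = 2.29×10^6 N/C.

E = 2.29e6 V/m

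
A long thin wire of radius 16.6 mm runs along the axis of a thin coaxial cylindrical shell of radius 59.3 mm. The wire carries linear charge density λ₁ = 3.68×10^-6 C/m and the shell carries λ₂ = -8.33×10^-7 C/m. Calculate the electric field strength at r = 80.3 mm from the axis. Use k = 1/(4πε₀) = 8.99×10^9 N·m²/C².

Coaxial Gaussian cylinder, radius r = 80.3 mm, length L (r > 59.3 mm, enclosing both).
λ_enc = λ₁ + λ₂ = (3.68×10^-6) + (-8.33×10^-7) = 2.847×10^-6 C/m.
By Gauss's law (flux through the curved wall only), E·2πrL = λ_enc L/ε₀.
E = 2k|λ_enc|/r = 2(8.99×10^9)(2.847×10^-6)/(0.0803) = 6.37×10^5 N/C.

6.37e5 N/C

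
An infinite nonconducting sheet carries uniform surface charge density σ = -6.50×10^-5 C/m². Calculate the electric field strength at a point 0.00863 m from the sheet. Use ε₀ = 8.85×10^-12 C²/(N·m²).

3.67×10^6 V/m

By planar symmetry E is perpendicular to the sheet and uniform; use a Gaussian pillbox with flat faces of area A on each side of the sheet.
Only the two end caps contribute flux: Φ = 2EA. With Q_enc = σA, Gauss's law gives E = |σ|/(2ε₀).
E = |σ|/(2ε₀) = (6.50e-5)/(2·8.85×10^-12) = 3.67×10^6 N/C.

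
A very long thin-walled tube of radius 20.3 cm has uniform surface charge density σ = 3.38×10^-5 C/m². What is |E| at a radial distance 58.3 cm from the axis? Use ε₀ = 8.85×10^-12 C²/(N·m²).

E ≈ 1.33×10^6 N/C

Take a coaxial cylindrical Gaussian surface of radius r = 58.3 cm and length L (r > 20.3 cm).
The whole shell is enclosed: λ_enc = σ·2πR = (3.38×10^-5)·2π·(0.203) = 4.311×10^-5 C/m.
By Gauss's law (flux through the curved wall only), E·2πrL = λ_enc L/ε₀.
E = |λ_enc|/(2πε₀r) = (4.311e-5)/(2π·8.85×10^-12·0.583) = 1.33e6 N/C.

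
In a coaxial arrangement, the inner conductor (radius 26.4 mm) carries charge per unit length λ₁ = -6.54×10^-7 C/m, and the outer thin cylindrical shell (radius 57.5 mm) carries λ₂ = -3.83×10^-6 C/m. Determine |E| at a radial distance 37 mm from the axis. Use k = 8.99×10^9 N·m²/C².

Take a coaxial cylindrical Gaussian surface of radius r = 37 mm and length L (between the conductors, 26.4 mm < r < 57.5 mm).
The shell at 57.5 mm lies outside the Gaussian surface, so λ_enc = λ₁ = -6.54×10^-7 C/m.
Gauss's law: E·2πrL = λ_enc L/ε₀.
E = 2k|λ_enc|/r = 2(8.99×10^9)(6.54e-7)/(0.037) = 3.18×10^5 N/C.

E ≈ 3.18×10^5 N/C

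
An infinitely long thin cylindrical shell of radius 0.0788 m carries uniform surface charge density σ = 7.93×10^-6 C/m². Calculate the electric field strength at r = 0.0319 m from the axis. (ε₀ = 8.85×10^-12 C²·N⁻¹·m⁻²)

Coaxial Gaussian cylinder, radius r = 0.0319 m, length L (r < 0.0788 m, inside the shell).
All the surface charge lies outside this cylinder: Q_enc = 0, hence E = 0.

E = 0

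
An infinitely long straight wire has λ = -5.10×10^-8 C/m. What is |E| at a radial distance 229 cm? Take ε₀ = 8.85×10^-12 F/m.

Take a coaxial cylindrical Gaussian surface of radius r = 229 cm and length L.
Q_enc = λL, so λ_enc = -5.10e-8 C/m.
Applying ∮E·dA = Q_enc/ε₀ with the end caps contributing no flux:
E = |λ_enc|/(2πε₀r) = (5.10×10^-8)/(2π·8.85×10^-12·2.29) = 401 N/C.

|E| ≈ 401 V/m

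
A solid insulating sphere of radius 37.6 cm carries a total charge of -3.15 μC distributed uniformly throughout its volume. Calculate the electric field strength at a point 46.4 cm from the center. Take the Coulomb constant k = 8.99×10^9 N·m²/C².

1.32×10^5 N/C

Use a concentric Gaussian sphere at r = 46.4 cm (r > R, so the entire charge is enclosed).
Q_enc = -3.15 μC = -3.15×10^-6 C.
Since E is radial and uniform over the Gaussian sphere, Φ = E·4πr² = Q_enc/ε₀.
E = k|Q_enc|/r² = (8.99×10^9)(3.15×10^-6)/(0.464)² = 1.32e5 N/C.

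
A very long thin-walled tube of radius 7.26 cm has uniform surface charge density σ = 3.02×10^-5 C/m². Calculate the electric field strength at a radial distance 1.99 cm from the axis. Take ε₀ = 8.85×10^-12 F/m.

E = 0 (no enclosed charge)

Take a coaxial cylindrical Gaussian surface of radius r = 1.99 cm and length L (r < 7.26 cm, inside the shell).
All the surface charge lies outside this cylinder: Q_enc = 0, hence E = 0.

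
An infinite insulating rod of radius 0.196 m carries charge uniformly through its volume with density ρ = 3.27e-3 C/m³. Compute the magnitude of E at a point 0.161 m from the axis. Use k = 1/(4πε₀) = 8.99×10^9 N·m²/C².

E ≈ 2.97e7 V/m

Coaxial Gaussian cylinder, radius r = 0.161 m, length L (r < R).
Charge inside radius r per length L is ρ·πr²·L, so λ_enc = ρπr² = 2.663×10^-4 C/m.
By Gauss's law (flux through the curved wall only), E·2πrL = λ_enc L/ε₀.
E = 2k|λ_enc|/r = 2(8.99×10^9)(2.663×10^-4)/(0.161) = 2.97×10^7 N/C.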